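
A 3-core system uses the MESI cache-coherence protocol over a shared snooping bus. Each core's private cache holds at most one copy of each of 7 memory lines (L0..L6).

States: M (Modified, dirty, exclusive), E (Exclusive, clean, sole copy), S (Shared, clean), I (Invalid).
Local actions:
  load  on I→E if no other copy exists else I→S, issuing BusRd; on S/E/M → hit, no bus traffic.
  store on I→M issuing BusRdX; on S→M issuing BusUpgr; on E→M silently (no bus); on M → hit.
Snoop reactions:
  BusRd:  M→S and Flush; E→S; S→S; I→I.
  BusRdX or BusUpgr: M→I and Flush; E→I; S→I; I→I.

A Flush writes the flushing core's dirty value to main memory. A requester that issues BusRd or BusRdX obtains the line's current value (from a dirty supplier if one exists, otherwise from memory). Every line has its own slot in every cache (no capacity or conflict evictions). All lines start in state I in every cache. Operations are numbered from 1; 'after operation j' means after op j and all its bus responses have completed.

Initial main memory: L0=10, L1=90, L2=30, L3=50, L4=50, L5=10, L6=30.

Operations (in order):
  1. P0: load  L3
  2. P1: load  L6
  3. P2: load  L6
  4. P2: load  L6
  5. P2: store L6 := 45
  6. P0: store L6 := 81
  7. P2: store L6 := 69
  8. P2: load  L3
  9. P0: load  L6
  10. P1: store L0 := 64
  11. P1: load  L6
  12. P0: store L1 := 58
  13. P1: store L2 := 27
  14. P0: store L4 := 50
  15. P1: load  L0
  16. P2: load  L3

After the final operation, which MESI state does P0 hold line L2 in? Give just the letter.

state = I

step 1: P0: load  L3  ⟶  EII  (L3)  txn=BusRd  M[L3]=50
step 2: P1: load  L6  ⟶  IEI  (L6)  txn=BusRd  M[L6]=30
step 3: P2: load  L6  ⟶  ISS  (L6)  txn=BusRd  M[L6]=30
step 4: P2: load  L6  ⟶  ISS  (L6)  txn=∅  M[L6]=30
step 5: P2: store L6 := 45  ⟶  IIM  (L6)  txn=BusUpgr  M[L6]=30
step 6: P0: store L6 := 81  ⟶  MII  (L6)  txn=BusRdX+Flush  M[L6]=45
step 7: P2: store L6 := 69  ⟶  IIM  (L6)  txn=BusRdX+Flush  M[L6]=81
step 8: P2: load  L3  ⟶  SIS  (L3)  txn=BusRd  M[L3]=50
step 9: P0: load  L6  ⟶  SIS  (L6)  txn=BusRd+Flush  M[L6]=69
step 10: P1: store L0 := 64  ⟶  IMI  (L0)  txn=BusRdX  M[L0]=10
step 11: P1: load  L6  ⟶  SSS  (L6)  txn=BusRd  M[L6]=69
step 12: P0: store L1 := 58  ⟶  MII  (L1)  txn=BusRdX  M[L1]=90
step 13: P1: store L2 := 27  ⟶  IMI  (L2)  txn=BusRdX  M[L2]=30
step 14: P0: store L4 := 50  ⟶  MII  (L4)  txn=BusRdX  M[L4]=50
step 15: P1: load  L0  ⟶  IMI  (L0)  txn=∅  M[L0]=10
step 16: P2: load  L3  ⟶  SIS  (L3)  txn=∅  M[L3]=50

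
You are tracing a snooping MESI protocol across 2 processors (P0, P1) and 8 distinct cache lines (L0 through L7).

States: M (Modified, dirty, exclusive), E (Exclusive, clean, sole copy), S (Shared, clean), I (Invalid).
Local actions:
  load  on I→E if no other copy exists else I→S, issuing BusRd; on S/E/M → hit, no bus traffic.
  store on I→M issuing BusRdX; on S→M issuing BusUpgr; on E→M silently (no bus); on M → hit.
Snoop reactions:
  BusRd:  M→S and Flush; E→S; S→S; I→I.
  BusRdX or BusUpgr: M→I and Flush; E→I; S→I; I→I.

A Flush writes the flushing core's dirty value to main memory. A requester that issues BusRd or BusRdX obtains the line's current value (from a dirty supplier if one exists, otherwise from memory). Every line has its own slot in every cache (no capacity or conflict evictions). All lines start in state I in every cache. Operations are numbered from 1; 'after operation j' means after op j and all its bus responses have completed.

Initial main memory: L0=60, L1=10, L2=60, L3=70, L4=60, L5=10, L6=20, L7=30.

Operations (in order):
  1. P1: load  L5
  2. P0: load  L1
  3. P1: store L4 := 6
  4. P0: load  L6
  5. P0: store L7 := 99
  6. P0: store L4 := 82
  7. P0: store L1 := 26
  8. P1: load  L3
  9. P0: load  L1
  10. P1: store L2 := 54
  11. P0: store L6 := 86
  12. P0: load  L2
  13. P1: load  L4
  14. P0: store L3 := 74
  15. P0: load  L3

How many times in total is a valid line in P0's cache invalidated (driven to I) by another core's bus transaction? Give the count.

invalidations = 0

step 1: P1: load  L5  ⟶  IE  (L5)  txn=BusRd  M[L5]=10
step 2: P0: load  L1  ⟶  EI  (L1)  txn=BusRd  M[L1]=10
step 3: P1: store L4 := 6  ⟶  IM  (L4)  txn=BusRdX  M[L4]=60
step 4: P0: load  L6  ⟶  EI  (L6)  txn=BusRd  M[L6]=20
step 5: P0: store L7 := 99  ⟶  MI  (L7)  txn=BusRdX  M[L7]=30
step 6: P0: store L4 := 82  ⟶  MI  (L4)  txn=BusRdX+Flush  M[L4]=6
step 7: P0: store L1 := 26  ⟶  MI  (L1)  txn=∅  M[L1]=10
step 8: P1: load  L3  ⟶  IE  (L3)  txn=BusRd  M[L3]=70
step 9: P0: load  L1  ⟶  MI  (L1)  txn=∅  M[L1]=10
step 10: P1: store L2 := 54  ⟶  IM  (L2)  txn=BusRdX  M[L2]=60
step 11: P0: store L6 := 86  ⟶  MI  (L6)  txn=∅  M[L6]=20
step 12: P0: load  L2  ⟶  SS  (L2)  txn=BusRd+Flush  M[L2]=54
step 13: P1: load  L4  ⟶  SS  (L4)  txn=BusRd+Flush  M[L4]=82
step 14: P0: store L3 := 74  ⟶  MI  (L3)  txn=BusRdX  M[L3]=70
step 15: P0: load  L3  ⟶  MI  (L3)  txn=∅  M[L3]=70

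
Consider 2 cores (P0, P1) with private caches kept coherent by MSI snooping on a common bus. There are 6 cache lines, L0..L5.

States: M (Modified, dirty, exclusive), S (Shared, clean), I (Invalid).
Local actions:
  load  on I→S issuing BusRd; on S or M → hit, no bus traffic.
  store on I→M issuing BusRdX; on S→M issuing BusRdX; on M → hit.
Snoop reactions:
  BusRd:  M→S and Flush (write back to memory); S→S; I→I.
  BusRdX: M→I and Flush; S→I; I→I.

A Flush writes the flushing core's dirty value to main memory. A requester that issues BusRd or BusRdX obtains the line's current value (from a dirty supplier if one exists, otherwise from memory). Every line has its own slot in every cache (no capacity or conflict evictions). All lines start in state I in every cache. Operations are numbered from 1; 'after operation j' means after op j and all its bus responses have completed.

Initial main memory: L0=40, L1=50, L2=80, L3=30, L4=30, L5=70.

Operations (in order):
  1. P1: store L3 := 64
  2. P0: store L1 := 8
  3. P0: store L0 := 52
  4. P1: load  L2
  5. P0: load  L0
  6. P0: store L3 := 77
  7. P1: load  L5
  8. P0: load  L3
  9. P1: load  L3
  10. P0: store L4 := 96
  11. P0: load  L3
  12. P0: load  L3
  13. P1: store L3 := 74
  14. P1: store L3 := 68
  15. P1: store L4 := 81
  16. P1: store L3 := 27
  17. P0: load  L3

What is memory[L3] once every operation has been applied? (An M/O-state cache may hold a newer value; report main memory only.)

memory[L3] = 27

1. P1: store L3 := 64  bus=[BusRdX]  L3: P0=I P1=M  mem[L3]=30
2. P0: store L1 := 8  bus=[BusRdX]  L1: P0=M P1=I  mem[L1]=50
3. P0: store L0 := 52  bus=[BusRdX]  L0: P0=M P1=I  mem[L0]=40
4. P1: load  L2  bus=[BusRd]  L2: P0=I P1=S  mem[L2]=80
5. P0: load  L0  bus=[-]  L0: P0=M P1=I  mem[L0]=40
6. P0: store L3 := 77  bus=[BusRdX,Flush]  L3: P0=M P1=I  mem[L3]=64
7. P1: load  L5  bus=[BusRd]  L5: P0=I P1=S  mem[L5]=70
8. P0: load  L3  bus=[-]  L3: P0=M P1=I  mem[L3]=64
9. P1: load  L3  bus=[BusRd,Flush]  L3: P0=S P1=S  mem[L3]=77
10. P0: store L4 := 96  bus=[BusRdX]  L4: P0=M P1=I  mem[L4]=30
11. P0: load  L3  bus=[-]  L3: P0=S P1=S  mem[L3]=77
12. P0: load  L3  bus=[-]  L3: P0=S P1=S  mem[L3]=77
13. P1: store L3 := 74  bus=[BusRdX]  L3: P0=I P1=M  mem[L3]=77
14. P1: store L3 := 68  bus=[-]  L3: P0=I P1=M  mem[L3]=77
15. P1: store L4 := 81  bus=[BusRdX,Flush]  L4: P0=I P1=M  mem[L4]=96
16. P1: store L3 := 27  bus=[-]  L3: P0=I P1=M  mem[L3]=77
17. P0: load  L3  bus=[BusRd,Flush]  L3: P0=S P1=S  mem[L3]=27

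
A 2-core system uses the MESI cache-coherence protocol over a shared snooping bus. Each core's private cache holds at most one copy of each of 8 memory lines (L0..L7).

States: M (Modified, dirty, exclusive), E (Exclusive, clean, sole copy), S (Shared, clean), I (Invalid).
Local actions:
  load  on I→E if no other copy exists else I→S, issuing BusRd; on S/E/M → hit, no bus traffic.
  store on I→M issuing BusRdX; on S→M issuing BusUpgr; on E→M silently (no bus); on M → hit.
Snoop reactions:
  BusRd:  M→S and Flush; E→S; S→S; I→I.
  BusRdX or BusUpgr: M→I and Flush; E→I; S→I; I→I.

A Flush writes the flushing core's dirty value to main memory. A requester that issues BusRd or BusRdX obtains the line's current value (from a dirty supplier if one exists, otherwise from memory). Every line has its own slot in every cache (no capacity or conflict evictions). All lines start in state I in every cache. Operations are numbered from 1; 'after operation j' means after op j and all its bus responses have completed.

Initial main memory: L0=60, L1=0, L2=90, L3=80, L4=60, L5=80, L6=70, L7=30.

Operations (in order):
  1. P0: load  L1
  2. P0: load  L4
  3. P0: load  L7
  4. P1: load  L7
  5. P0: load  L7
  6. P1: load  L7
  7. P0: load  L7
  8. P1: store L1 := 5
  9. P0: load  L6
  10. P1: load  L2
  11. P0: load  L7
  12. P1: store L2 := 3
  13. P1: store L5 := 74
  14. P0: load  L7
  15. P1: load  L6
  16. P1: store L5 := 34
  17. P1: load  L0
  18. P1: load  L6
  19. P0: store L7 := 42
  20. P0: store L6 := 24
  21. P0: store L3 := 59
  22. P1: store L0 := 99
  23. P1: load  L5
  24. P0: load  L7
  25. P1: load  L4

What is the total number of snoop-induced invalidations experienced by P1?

1. P0: load  L1  bus=[BusRd]  L1: P0=E P1=I  mem[L1]=0
2. P0: load  L4  bus=[BusRd]  L4: P0=E P1=I  mem[L4]=60
3. P0: load  L7  bus=[BusRd]  L7: P0=E P1=I  mem[L7]=30
4. P1: load  L7  bus=[BusRd]  L7: P0=S P1=S  mem[L7]=30
5. P0: load  L7  bus=[-]  L7: P0=S P1=S  mem[L7]=30
6. P1: load  L7  bus=[-]  L7: P0=S P1=S  mem[L7]=30
7. P0: load  L7  bus=[-]  L7: P0=S P1=S  mem[L7]=30
8. P1: store L1 := 5  bus=[BusRdX]  L1: P0=I P1=M  mem[L1]=0
9. P0: load  L6  bus=[BusRd]  L6: P0=E P1=I  mem[L6]=70
10. P1: load  L2  bus=[BusRd]  L2: P0=I P1=E  mem[L2]=90
11. P0: load  L7  bus=[-]  L7: P0=S P1=S  mem[L7]=30
12. P1: store L2 := 3  bus=[-]  L2: P0=I P1=M  mem[L2]=90
13. P1: store L5 := 74  bus=[BusRdX]  L5: P0=I P1=M  mem[L5]=80
14. P0: load  L7  bus=[-]  L7: P0=S P1=S  mem[L7]=30
15. P1: load  L6  bus=[BusRd]  L6: P0=S P1=S  mem[L6]=70
16. P1: store L5 := 34  bus=[-]  L5: P0=I P1=M  mem[L5]=80
17. P1: load  L0  bus=[BusRd]  L0: P0=I P1=E  mem[L0]=60
18. P1: load  L6  bus=[-]  L6: P0=S P1=S  mem[L6]=70
19. P0: store L7 := 42  bus=[BusUpgr]  L7: P0=M P1=I  mem[L7]=30
20. P0: store L6 := 24  bus=[BusUpgr]  L6: P0=M P1=I  mem[L6]=70
21. P0: store L3 := 59  bus=[BusRdX]  L3: P0=M P1=I  mem[L3]=80
22. P1: store L0 := 99  bus=[-]  L0: P0=I P1=M  mem[L0]=60
23. P1: load  L5  bus=[-]  L5: P0=I P1=M  mem[L5]=80
24. P0: load  L7  bus=[-]  L7: P0=M P1=I  mem[L7]=30
25. P1: load  L4  bus=[BusRd]  L4: P0=S P1=S  mem[L4]=60

invalidations = 2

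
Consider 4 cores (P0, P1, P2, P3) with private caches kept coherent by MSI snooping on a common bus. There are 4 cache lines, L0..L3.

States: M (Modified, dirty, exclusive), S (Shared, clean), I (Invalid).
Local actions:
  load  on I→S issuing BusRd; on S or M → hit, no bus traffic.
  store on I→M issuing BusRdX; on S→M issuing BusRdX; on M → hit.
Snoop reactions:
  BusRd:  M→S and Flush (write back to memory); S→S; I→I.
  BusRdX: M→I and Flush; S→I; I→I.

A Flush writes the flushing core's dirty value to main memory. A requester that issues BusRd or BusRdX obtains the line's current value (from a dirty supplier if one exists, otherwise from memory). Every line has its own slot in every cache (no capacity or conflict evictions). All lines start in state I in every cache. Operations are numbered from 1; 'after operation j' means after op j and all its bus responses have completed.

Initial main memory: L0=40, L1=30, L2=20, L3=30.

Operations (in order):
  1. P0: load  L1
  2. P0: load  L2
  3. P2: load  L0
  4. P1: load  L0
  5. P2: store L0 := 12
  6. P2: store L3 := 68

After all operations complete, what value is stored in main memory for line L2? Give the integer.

step 1: P0: load  L1  ⟶  SIII  (L1)  txn=BusRd  M[L1]=30
step 2: P0: load  L2  ⟶  SIII  (L2)  txn=BusRd  M[L2]=20
step 3: P2: load  L0  ⟶  IISI  (L0)  txn=BusRd  M[L0]=40
step 4: P1: load  L0  ⟶  ISSI  (L0)  txn=BusRd  M[L0]=40
step 5: P2: store L0 := 12  ⟶  IIMI  (L0)  txn=BusRdX  M[L0]=40
step 6: P2: store L3 := 68  ⟶  IIMI  (L3)  txn=BusRdX  M[L3]=30

memory[L2] = 20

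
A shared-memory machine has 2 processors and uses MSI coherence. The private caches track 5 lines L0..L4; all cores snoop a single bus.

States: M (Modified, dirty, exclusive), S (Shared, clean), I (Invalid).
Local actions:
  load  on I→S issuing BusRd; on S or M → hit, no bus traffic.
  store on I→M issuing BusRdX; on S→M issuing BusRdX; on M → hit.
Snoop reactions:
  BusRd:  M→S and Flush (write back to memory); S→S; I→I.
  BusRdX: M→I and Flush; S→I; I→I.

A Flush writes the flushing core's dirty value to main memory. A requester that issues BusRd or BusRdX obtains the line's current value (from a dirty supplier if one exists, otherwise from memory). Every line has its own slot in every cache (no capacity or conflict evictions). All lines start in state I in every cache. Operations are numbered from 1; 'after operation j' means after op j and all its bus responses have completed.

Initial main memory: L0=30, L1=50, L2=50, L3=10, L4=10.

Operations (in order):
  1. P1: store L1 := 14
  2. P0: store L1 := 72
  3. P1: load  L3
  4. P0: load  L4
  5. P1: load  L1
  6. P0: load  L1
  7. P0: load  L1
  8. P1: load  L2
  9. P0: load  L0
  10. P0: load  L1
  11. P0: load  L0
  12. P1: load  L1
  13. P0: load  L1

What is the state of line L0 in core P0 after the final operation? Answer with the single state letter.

state = S

1. P1: store L1 := 14  bus=[BusRdX]  L1: P0=I P1=M  mem[L1]=50
2. P0: store L1 := 72  bus=[BusRdX,Flush]  L1: P0=M P1=I  mem[L1]=14
3. P1: load  L3  bus=[BusRd]  L3: P0=I P1=S  mem[L3]=10
4. P0: load  L4  bus=[BusRd]  L4: P0=S P1=I  mem[L4]=10
5. P1: load  L1  bus=[BusRd,Flush]  L1: P0=S P1=S  mem[L1]=72
6. P0: load  L1  bus=[-]  L1: P0=S P1=S  mem[L1]=72
7. P0: load  L1  bus=[-]  L1: P0=S P1=S  mem[L1]=72
8. P1: load  L2  bus=[BusRd]  L2: P0=I P1=S  mem[L2]=50
9. P0: load  L0  bus=[BusRd]  L0: P0=S P1=I  mem[L0]=30
10. P0: load  L1  bus=[-]  L1: P0=S P1=S  mem[L1]=72
11. P0: load  L0  bus=[-]  L0: P0=S P1=I  mem[L0]=30
12. P1: load  L1  bus=[-]  L1: P0=S P1=S  mem[L1]=72
13. P0: load  L1  bus=[-]  L1: P0=S P1=S  mem[L1]=72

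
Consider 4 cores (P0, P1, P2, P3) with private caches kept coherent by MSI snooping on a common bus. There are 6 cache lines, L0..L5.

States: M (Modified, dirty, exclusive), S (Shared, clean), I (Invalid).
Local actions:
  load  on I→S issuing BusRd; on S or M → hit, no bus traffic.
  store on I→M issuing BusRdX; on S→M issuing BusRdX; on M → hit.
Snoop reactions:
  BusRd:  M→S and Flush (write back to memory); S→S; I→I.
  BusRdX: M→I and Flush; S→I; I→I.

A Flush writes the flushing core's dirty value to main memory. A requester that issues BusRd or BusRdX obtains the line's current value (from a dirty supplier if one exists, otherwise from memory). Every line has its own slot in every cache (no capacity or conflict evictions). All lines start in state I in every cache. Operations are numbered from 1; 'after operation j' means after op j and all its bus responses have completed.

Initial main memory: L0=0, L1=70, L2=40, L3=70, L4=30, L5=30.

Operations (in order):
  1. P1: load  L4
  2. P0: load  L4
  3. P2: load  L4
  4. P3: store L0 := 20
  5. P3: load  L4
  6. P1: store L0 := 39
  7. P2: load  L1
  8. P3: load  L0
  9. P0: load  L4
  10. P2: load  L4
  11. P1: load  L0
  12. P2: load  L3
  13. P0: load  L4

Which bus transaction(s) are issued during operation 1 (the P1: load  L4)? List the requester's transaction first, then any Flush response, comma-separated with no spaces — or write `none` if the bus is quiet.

bus = BusRd

step 1: P1: load  L4  ⟶  ISII  (L4)  txn=BusRd  M[L4]=30
step 2: P0: load  L4  ⟶  SSII  (L4)  txn=BusRd  M[L4]=30
step 3: P2: load  L4  ⟶  SSSI  (L4)  txn=BusRd  M[L4]=30
step 4: P3: store L0 := 20  ⟶  IIIM  (L0)  txn=BusRdX  M[L0]=0
step 5: P3: load  L4  ⟶  SSSS  (L4)  txn=BusRd  M[L4]=30
step 6: P1: store L0 := 39  ⟶  IMII  (L0)  txn=BusRdX+Flush  M[L0]=20
step 7: P2: load  L1  ⟶  IISI  (L1)  txn=BusRd  M[L1]=70
step 8: P3: load  L0  ⟶  ISIS  (L0)  txn=BusRd+Flush  M[L0]=39
step 9: P0: load  L4  ⟶  SSSS  (L4)  txn=∅  M[L4]=30
step 10: P2: load  L4  ⟶  SSSS  (L4)  txn=∅  M[L4]=30
step 11: P1: load  L0  ⟶  ISIS  (L0)  txn=∅  M[L0]=39
step 12: P2: load  L3  ⟶  IISI  (L3)  txn=BusRd  M[L3]=70
step 13: P0: load  L4  ⟶  SSSS  (L4)  txn=∅  M[L4]=30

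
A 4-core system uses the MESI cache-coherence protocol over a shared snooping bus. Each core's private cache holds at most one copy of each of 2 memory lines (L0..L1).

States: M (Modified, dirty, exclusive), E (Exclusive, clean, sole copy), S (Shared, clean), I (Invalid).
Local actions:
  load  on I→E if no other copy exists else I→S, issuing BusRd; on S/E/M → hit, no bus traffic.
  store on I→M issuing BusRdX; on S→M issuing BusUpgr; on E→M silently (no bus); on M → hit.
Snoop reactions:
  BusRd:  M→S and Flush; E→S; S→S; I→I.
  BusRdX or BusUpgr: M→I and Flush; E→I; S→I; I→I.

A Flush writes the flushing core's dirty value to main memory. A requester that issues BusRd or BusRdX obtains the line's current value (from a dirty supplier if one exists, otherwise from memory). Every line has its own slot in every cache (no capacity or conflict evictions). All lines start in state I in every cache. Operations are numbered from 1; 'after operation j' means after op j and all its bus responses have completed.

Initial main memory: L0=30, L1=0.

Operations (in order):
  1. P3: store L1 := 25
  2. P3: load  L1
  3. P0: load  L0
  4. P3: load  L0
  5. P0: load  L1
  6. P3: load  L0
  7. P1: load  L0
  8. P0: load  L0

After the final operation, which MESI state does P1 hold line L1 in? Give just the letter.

[1] P3: store L1 := 25 | P0:I, P1:I, P2:I, P3:M(25) | bus: BusRdX
[2] P3: load  L1 | P0:I, P1:I, P2:I, P3:M(25) | bus: none
[3] P0: load  L0 | P0:E(30), P1:I, P2:I, P3:I | bus: BusRd
[4] P3: load  L0 | P0:S(30), P1:I, P2:I, P3:S(30) | bus: BusRd
[5] P0: load  L1 | P0:S(25), P1:I, P2:I, P3:S(25) | bus: BusRd,Flush
[6] P3: load  L0 | P0:S(30), P1:I, P2:I, P3:S(30) | bus: none
[7] P1: load  L0 | P0:S(30), P1:S(30), P2:I, P3:S(30) | bus: BusRd
[8] P0: load  L0 | P0:S(30), P1:S(30), P2:I, P3:S(30) | bus: none

state = I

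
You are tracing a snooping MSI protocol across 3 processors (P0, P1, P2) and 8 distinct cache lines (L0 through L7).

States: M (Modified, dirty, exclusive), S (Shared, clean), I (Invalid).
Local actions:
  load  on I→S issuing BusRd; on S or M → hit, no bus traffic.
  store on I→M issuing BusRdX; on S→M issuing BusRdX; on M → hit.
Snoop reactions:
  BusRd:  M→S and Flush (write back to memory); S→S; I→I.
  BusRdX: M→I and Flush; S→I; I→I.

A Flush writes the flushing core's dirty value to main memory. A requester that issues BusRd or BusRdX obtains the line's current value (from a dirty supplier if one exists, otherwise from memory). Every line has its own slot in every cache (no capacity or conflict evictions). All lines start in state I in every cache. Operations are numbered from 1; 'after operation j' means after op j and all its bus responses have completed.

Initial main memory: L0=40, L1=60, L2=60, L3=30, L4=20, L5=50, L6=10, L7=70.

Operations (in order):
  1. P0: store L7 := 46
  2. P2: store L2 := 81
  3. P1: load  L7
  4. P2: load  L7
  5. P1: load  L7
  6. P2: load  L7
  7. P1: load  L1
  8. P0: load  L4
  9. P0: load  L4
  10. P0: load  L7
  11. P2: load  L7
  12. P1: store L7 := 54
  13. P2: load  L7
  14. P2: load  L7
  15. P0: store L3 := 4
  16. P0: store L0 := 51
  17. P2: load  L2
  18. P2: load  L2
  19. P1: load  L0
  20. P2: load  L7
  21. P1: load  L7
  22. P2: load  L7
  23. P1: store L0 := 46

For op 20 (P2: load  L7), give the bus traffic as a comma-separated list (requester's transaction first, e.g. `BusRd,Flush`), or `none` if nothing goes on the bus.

1. P0: store L7 := 46  bus=[BusRdX]  L7: P0=M P1=I P2=I  mem[L7]=70
2. P2: store L2 := 81  bus=[BusRdX]  L2: P0=I P1=I P2=M  mem[L2]=60
3. P1: load  L7  bus=[BusRd,Flush]  L7: P0=S P1=S P2=I  mem[L7]=46
4. P2: load  L7  bus=[BusRd]  L7: P0=S P1=S P2=S  mem[L7]=46
5. P1: load  L7  bus=[-]  L7: P0=S P1=S P2=S  mem[L7]=46
6. P2: load  L7  bus=[-]  L7: P0=S P1=S P2=S  mem[L7]=46
7. P1: load  L1  bus=[BusRd]  L1: P0=I P1=S P2=I  mem[L1]=60
8. P0: load  L4  bus=[BusRd]  L4: P0=S P1=I P2=I  mem[L4]=20
9. P0: load  L4  bus=[-]  L4: P0=S P1=I P2=I  mem[L4]=20
10. P0: load  L7  bus=[-]  L7: P0=S P1=S P2=S  mem[L7]=46
11. P2: load  L7  bus=[-]  L7: P0=S P1=S P2=S  mem[L7]=46
12. P1: store L7 := 54  bus=[BusRdX]  L7: P0=I P1=M P2=I  mem[L7]=46
13. P2: load  L7  bus=[BusRd,Flush]  L7: P0=I P1=S P2=S  mem[L7]=54
14. P2: load  L7  bus=[-]  L7: P0=I P1=S P2=S  mem[L7]=54
15. P0: store L3 := 4  bus=[BusRdX]  L3: P0=M P1=I P2=I  mem[L3]=30
16. P0: store L0 := 51  bus=[BusRdX]  L0: P0=M P1=I P2=I  mem[L0]=40
17. P2: load  L2  bus=[-]  L2: P0=I P1=I P2=M  mem[L2]=60
18. P2: load  L2  bus=[-]  L2: P0=I P1=I P2=M  mem[L2]=60
19. P1: load  L0  bus=[BusRd,Flush]  L0: P0=S P1=S P2=I  mem[L0]=51
20. P2: load  L7  bus=[-]  L7: P0=I P1=S P2=S  mem[L7]=54
21. P1: load  L7  bus=[-]  L7: P0=I P1=S P2=S  mem[L7]=54
22. P2: load  L7  bus=[-]  L7: P0=I P1=S P2=S  mem[L7]=54
23. P1: store L0 := 46  bus=[BusRdX]  L0: P0=I P1=M P2=I  mem[L0]=51

bus = none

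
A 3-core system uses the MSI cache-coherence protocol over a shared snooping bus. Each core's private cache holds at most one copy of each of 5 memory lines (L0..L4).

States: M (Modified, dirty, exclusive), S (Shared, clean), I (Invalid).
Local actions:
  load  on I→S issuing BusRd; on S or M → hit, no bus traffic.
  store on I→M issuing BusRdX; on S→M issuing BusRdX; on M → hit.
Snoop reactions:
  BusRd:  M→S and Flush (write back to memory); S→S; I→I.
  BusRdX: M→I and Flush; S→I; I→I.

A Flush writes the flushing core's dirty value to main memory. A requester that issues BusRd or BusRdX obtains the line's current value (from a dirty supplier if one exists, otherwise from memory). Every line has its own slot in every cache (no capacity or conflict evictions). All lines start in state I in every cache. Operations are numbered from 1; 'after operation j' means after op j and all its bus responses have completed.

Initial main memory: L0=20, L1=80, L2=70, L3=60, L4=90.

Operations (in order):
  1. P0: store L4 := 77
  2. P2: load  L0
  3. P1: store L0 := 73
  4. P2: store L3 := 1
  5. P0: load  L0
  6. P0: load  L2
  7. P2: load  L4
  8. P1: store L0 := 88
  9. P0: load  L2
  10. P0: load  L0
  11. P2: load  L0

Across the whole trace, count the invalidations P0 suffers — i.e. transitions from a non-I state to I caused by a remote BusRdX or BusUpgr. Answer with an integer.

  op1 P0: store L4 := 77 → M/I/I on L4; bus BusRdX; mem=90
  op2 P2: load  L0 → I/I/S on L0; bus BusRd; mem=20
  op3 P1: store L0 := 73 → I/M/I on L0; bus BusRdX; mem=20
  op4 P2: store L3 := 1 → I/I/M on L3; bus BusRdX; mem=60
  op5 P0: load  L0 → S/S/I on L0; bus BusRd Flush; mem=73
  op6 P0: load  L2 → S/I/I on L2; bus BusRd; mem=70
  op7 P2: load  L4 → S/I/S on L4; bus BusRd Flush; mem=77
  op8 P1: store L0 := 88 → I/M/I on L0; bus BusRdX; mem=73
  op9 P0: load  L2 → S/I/I on L2; bus (none); mem=70
  op10 P0: load  L0 → S/S/I on L0; bus BusRd Flush; mem=88
  op11 P2: load  L0 → S/S/S on L0; bus BusRd; mem=88

invalidations = 1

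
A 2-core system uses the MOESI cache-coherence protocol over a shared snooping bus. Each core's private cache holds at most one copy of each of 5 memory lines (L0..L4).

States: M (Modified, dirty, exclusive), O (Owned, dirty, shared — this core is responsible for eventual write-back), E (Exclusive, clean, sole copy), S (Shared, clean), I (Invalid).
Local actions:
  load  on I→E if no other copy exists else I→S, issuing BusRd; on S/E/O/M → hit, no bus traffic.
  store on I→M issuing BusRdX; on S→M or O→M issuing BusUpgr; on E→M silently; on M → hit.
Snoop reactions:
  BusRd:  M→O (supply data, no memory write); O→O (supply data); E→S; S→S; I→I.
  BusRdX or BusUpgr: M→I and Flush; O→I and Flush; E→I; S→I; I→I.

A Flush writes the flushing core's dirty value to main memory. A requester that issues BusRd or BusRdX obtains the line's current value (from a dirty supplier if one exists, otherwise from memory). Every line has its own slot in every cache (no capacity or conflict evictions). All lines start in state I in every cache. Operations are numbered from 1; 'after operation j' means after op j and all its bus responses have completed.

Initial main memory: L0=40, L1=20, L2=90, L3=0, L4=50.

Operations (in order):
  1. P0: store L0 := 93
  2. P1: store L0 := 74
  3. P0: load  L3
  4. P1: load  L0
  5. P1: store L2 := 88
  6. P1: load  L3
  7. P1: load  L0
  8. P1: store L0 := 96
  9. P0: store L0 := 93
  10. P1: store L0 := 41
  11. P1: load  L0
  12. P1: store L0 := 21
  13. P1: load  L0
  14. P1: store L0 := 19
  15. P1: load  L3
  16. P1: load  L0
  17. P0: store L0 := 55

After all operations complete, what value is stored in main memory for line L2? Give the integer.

step 1: P0: store L0 := 93  ⟶  MI  (L0)  txn=BusRdX  M[L0]=40
step 2: P1: store L0 := 74  ⟶  IM  (L0)  txn=BusRdX+Flush  M[L0]=93
step 3: P0: load  L3  ⟶  EI  (L3)  txn=BusRd  M[L3]=0
step 4: P1: load  L0  ⟶  IM  (L0)  txn=∅  M[L0]=93
step 5: P1: store L2 := 88  ⟶  IM  (L2)  txn=BusRdX  M[L2]=90
step 6: P1: load  L3  ⟶  SS  (L3)  txn=BusRd  M[L3]=0
step 7: P1: load  L0  ⟶  IM  (L0)  txn=∅  M[L0]=93
step 8: P1: store L0 := 96  ⟶  IM  (L0)  txn=∅  M[L0]=93
step 9: P0: store L0 := 93  ⟶  MI  (L0)  txn=BusRdX+Flush  M[L0]=96
step 10: P1: store L0 := 41  ⟶  IM  (L0)  txn=BusRdX+Flush  M[L0]=93
step 11: P1: load  L0  ⟶  IM  (L0)  txn=∅  M[L0]=93
step 12: P1: store L0 := 21  ⟶  IM  (L0)  txn=∅  M[L0]=93
step 13: P1: load  L0  ⟶  IM  (L0)  txn=∅  M[L0]=93
step 14: P1: store L0 := 19  ⟶  IM  (L0)  txn=∅  M[L0]=93
step 15: P1: load  L3  ⟶  SS  (L3)  txn=∅  M[L3]=0
step 16: P1: load  L0  ⟶  IM  (L0)  txn=∅  M[L0]=93
step 17: P0: store L0 := 55  ⟶  MI  (L0)  txn=BusRdX+Flush  M[L0]=19

memory[L2] = 90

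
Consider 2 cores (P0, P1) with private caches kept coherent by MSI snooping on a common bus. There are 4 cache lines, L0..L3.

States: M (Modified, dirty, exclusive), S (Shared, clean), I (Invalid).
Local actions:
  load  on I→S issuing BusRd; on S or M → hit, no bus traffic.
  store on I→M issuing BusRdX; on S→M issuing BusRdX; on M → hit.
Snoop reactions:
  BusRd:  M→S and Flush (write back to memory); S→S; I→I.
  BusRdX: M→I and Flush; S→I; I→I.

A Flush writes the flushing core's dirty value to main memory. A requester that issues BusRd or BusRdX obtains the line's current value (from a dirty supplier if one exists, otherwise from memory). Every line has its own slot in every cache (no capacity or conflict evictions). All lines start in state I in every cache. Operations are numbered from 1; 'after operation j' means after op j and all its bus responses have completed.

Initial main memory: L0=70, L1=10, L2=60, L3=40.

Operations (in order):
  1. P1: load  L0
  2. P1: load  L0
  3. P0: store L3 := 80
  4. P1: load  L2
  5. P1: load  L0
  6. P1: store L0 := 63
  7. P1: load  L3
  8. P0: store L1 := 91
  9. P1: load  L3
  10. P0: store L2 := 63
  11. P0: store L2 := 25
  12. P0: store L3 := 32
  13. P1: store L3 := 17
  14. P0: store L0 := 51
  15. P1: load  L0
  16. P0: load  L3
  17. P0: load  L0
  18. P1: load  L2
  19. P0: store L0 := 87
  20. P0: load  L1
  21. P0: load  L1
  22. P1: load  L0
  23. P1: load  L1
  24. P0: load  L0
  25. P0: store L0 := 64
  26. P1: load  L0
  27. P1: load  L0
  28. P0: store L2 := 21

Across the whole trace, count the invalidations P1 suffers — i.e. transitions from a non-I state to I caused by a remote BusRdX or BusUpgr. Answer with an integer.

1. P1: load  L0  bus=[BusRd]  L0: P0=I P1=S  mem[L0]=70
2. P1: load  L0  bus=[-]  L0: P0=I P1=S  mem[L0]=70
3. P0: store L3 := 80  bus=[BusRdX]  L3: P0=M P1=I  mem[L3]=40
4. P1: load  L2  bus=[BusRd]  L2: P0=I P1=S  mem[L2]=60
5. P1: load  L0  bus=[-]  L0: P0=I P1=S  mem[L0]=70
6. P1: store L0 := 63  bus=[BusRdX]  L0: P0=I P1=M  mem[L0]=70
7. P1: load  L3  bus=[BusRd,Flush]  L3: P0=S P1=S  mem[L3]=80
8. P0: store L1 := 91  bus=[BusRdX]  L1: P0=M P1=I  mem[L1]=10
9. P1: load  L3  bus=[-]  L3: P0=S P1=S  mem[L3]=80
10. P0: store L2 := 63  bus=[BusRdX]  L2: P0=M P1=I  mem[L2]=60
11. P0: store L2 := 25  bus=[-]  L2: P0=M P1=I  mem[L2]=60
12. P0: store L3 := 32  bus=[BusRdX]  L3: P0=M P1=I  mem[L3]=80
13. P1: store L3 := 17  bus=[BusRdX,Flush]  L3: P0=I P1=M  mem[L3]=32
14. P0: store L0 := 51  bus=[BusRdX,Flush]  L0: P0=M P1=I  mem[L0]=63
15. P1: load  L0  bus=[BusRd,Flush]  L0: P0=S P1=S  mem[L0]=51
16. P0: load  L3  bus=[BusRd,Flush]  L3: P0=S P1=S  mem[L3]=17
17. P0: load  L0  bus=[-]  L0: P0=S P1=S  mem[L0]=51
18. P1: load  L2  bus=[BusRd,Flush]  L2: P0=S P1=S  mem[L2]=25
19. P0: store L0 := 87  bus=[BusRdX]  L0: P0=M P1=I  mem[L0]=51
20. P0: load  L1  bus=[-]  L1: P0=M P1=I  mem[L1]=10
21. P0: load  L1  bus=[-]  L1: P0=M P1=I  mem[L1]=10
22. P1: load  L0  bus=[BusRd,Flush]  L0: P0=S P1=S  mem[L0]=87
23. P1: load  L1  bus=[BusRd,Flush]  L1: P0=S P1=S  mem[L1]=91
24. P0: load  L0  bus=[-]  L0: P0=S P1=S  mem[L0]=87
25. P0: store L0 := 64  bus=[BusRdX]  L0: P0=M P1=I  mem[L0]=87
26. P1: load  L0  bus=[BusRd,Flush]  L0: P0=S P1=S  mem[L0]=64
27. P1: load  L0  bus=[-]  L0: P0=S P1=S  mem[L0]=64
28. P0: store L2 := 21  bus=[BusRdX]  L2: P0=M P1=I  mem[L2]=25

invalidations = 6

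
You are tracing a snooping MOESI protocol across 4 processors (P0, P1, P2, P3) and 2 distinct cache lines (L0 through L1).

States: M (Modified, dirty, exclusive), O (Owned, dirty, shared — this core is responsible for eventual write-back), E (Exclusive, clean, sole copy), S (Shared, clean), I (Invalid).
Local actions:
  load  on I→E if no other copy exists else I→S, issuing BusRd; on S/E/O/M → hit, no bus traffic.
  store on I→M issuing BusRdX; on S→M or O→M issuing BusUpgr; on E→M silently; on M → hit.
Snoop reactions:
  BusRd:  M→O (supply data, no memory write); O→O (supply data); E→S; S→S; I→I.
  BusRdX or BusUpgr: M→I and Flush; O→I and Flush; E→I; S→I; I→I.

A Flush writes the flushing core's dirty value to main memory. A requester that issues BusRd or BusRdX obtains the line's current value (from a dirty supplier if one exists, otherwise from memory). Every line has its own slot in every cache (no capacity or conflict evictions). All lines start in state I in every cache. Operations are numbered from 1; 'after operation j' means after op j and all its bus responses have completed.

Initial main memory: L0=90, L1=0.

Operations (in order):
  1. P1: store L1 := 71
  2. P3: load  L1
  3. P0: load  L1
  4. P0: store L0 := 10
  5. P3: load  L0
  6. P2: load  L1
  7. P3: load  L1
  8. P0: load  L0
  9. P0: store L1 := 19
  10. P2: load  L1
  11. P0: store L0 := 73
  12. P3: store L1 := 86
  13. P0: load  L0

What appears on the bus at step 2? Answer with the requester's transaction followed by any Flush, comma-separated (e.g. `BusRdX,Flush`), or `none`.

bus = BusRd

  op1 P1: store L1 := 71 → I/M/I/I on L1; bus BusRdX; mem=0
  op2 P3: load  L1 → I/O/I/S on L1; bus BusRd; mem=0
  op3 P0: load  L1 → S/O/I/S on L1; bus BusRd; mem=0
  op4 P0: store L0 := 10 → M/I/I/I on L0; bus BusRdX; mem=90
  op5 P3: load  L0 → O/I/I/S on L0; bus BusRd; mem=90
  op6 P2: load  L1 → S/O/S/S on L1; bus BusRd; mem=0
  op7 P3: load  L1 → S/O/S/S on L1; bus (none); mem=0
  op8 P0: load  L0 → O/I/I/S on L0; bus (none); mem=90
  op9 P0: store L1 := 19 → M/I/I/I on L1; bus BusUpgr Flush; mem=71
  op10 P2: load  L1 → O/I/S/I on L1; bus BusRd; mem=71
  op11 P0: store L0 := 73 → M/I/I/I on L0; bus BusUpgr; mem=90
  op12 P3: store L1 := 86 → I/I/I/M on L1; bus BusRdX Flush; mem=19
  op13 P0: load  L0 → M/I/I/I on L0; bus (none); mem=90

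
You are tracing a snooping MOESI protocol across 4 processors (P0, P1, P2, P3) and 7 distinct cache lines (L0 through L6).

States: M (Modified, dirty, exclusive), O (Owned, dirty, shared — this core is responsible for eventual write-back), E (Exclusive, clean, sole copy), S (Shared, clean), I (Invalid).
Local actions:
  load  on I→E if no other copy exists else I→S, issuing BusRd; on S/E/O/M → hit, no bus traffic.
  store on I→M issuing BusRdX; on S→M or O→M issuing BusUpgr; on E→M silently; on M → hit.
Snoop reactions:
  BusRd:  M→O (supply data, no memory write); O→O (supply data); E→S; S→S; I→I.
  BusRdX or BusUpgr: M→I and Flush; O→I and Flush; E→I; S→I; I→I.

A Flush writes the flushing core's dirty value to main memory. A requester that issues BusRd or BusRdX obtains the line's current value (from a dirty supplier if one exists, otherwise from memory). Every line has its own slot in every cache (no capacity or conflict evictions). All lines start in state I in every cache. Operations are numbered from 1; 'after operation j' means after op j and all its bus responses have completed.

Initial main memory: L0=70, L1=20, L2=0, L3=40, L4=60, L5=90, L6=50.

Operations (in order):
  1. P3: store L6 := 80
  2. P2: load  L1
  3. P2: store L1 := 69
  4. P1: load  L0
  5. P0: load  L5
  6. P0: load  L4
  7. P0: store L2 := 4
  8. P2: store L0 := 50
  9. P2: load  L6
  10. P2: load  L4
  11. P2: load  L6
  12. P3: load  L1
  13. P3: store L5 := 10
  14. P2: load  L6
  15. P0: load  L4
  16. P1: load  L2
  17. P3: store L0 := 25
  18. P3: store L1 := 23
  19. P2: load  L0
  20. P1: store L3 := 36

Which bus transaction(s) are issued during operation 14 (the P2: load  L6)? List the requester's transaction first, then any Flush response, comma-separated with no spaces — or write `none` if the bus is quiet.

1. P3: store L6 := 80  bus=[BusRdX]  L6: P0=I P1=I P2=I P3=M  mem[L6]=50
2. P2: load  L1  bus=[BusRd]  L1: P0=I P1=I P2=E P3=I  mem[L1]=20
3. P2: store L1 := 69  bus=[-]  L1: P0=I P1=I P2=M P3=I  mem[L1]=20
4. P1: load  L0  bus=[BusRd]  L0: P0=I P1=E P2=I P3=I  mem[L0]=70
5. P0: load  L5  bus=[BusRd]  L5: P0=E P1=I P2=I P3=I  mem[L5]=90
6. P0: load  L4  bus=[BusRd]  L4: P0=E P1=I P2=I P3=I  mem[L4]=60
7. P0: store L2 := 4  bus=[BusRdX]  L2: P0=M P1=I P2=I P3=I  mem[L2]=0
8. P2: store L0 := 50  bus=[BusRdX]  L0: P0=I P1=I P2=M P3=I  mem[L0]=70
9. P2: load  L6  bus=[BusRd]  L6: P0=I P1=I P2=S P3=O  mem[L6]=50
10. P2: load  L4  bus=[BusRd]  L4: P0=S P1=I P2=S P3=I  mem[L4]=60
11. P2: load  L6  bus=[-]  L6: P0=I P1=I P2=S P3=O  mem[L6]=50
12. P3: load  L1  bus=[BusRd]  L1: P0=I P1=I P2=O P3=S  mem[L1]=20
13. P3: store L5 := 10  bus=[BusRdX]  L5: P0=I P1=I P2=I P3=M  mem[L5]=90
14. P2: load  L6  bus=[-]  L6: P0=I P1=I P2=S P3=O  mem[L6]=50
15. P0: load  L4  bus=[-]  L4: P0=S P1=I P2=S P3=I  mem[L4]=60
16. P1: load  L2  bus=[BusRd]  L2: P0=O P1=S P2=I P3=I  mem[L2]=0
17. P3: store L0 := 25  bus=[BusRdX,Flush]  L0: P0=I P1=I P2=I P3=M  mem[L0]=50
18. P3: store L1 := 23  bus=[BusUpgr,Flush]  L1: P0=I P1=I P2=I P3=M  mem[L1]=69
19. P2: load  L0  bus=[BusRd]  L0: P0=I P1=I P2=S P3=O  mem[L0]=50
20. P1: store L3 := 36  bus=[BusRdX]  L3: P0=I P1=M P2=I P3=I  mem[L3]=40

bus = none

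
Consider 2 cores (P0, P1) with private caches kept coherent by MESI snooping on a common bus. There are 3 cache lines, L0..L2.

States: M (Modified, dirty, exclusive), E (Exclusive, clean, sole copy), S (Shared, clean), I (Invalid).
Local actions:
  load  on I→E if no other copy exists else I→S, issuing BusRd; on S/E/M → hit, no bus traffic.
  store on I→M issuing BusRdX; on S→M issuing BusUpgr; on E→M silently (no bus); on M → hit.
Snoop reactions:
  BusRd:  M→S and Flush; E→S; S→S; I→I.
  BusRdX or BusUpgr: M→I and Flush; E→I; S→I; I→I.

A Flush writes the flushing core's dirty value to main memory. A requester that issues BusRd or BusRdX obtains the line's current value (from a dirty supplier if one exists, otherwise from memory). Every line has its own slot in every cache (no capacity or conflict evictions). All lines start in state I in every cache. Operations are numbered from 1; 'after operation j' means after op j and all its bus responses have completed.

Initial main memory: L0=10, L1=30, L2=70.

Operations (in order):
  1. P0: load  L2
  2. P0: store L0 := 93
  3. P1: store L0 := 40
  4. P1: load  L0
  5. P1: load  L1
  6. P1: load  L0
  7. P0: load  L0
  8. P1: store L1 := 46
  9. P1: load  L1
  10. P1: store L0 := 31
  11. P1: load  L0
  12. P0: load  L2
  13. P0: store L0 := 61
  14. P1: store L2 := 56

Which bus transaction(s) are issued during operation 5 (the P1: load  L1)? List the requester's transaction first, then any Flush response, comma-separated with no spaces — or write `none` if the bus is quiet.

1. P0: load  L2  bus=[BusRd]  L2: P0=E P1=I  mem[L2]=70
2. P0: store L0 := 93  bus=[BusRdX]  L0: P0=M P1=I  mem[L0]=10
3. P1: store L0 := 40  bus=[BusRdX,Flush]  L0: P0=I P1=M  mem[L0]=93
4. P1: load  L0  bus=[-]  L0: P0=I P1=M  mem[L0]=93
5. P1: load  L1  bus=[BusRd]  L1: P0=I P1=E  mem[L1]=30
6. P1: load  L0  bus=[-]  L0: P0=I P1=M  mem[L0]=93
7. P0: load  L0  bus=[BusRd,Flush]  L0: P0=S P1=S  mem[L0]=40
8. P1: store L1 := 46  bus=[-]  L1: P0=I P1=M  mem[L1]=30
9. P1: load  L1  bus=[-]  L1: P0=I P1=M  mem[L1]=30
10. P1: store L0 := 31  bus=[BusUpgr]  L0: P0=I P1=M  mem[L0]=40
11. P1: load  L0  bus=[-]  L0: P0=I P1=M  mem[L0]=40
12. P0: load  L2  bus=[-]  L2: P0=E P1=I  mem[L2]=70
13. P0: store L0 := 61  bus=[BusRdX,Flush]  L0: P0=M P1=I  mem[L0]=31
14. P1: store L2 := 56  bus=[BusRdX]  L2: P0=I P1=M  mem[L2]=70

bus = BusRd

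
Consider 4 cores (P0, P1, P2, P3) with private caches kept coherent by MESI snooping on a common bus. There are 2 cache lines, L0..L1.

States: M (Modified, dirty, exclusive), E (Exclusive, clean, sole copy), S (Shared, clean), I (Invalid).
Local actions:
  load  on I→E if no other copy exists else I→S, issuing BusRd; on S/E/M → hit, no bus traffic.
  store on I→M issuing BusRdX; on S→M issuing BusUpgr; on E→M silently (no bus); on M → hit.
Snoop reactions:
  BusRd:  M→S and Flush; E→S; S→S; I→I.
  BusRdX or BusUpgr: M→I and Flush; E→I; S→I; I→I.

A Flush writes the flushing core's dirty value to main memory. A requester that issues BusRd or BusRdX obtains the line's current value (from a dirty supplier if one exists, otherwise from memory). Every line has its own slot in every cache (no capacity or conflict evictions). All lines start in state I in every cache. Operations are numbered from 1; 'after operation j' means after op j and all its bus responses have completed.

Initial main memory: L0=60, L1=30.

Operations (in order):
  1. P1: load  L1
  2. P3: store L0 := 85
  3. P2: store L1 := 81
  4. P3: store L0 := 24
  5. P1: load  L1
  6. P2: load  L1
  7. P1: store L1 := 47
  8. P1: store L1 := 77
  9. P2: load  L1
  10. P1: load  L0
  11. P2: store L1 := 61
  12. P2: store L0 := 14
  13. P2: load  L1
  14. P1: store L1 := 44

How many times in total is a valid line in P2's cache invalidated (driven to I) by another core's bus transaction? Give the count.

  op1 P1: load  L1 → I/E/I/I on L1; bus BusRd; mem=30
  op2 P3: store L0 := 85 → I/I/I/M on L0; bus BusRdX; mem=60
  op3 P2: store L1 := 81 → I/I/M/I on L1; bus BusRdX; mem=30
  op4 P3: store L0 := 24 → I/I/I/M on L0; bus (none); mem=60
  op5 P1: load  L1 → I/S/S/I on L1; bus BusRd Flush; mem=81
  op6 P2: load  L1 → I/S/S/I on L1; bus (none); mem=81
  op7 P1: store L1 := 47 → I/M/I/I on L1; bus BusUpgr; mem=81
  op8 P1: store L1 := 77 → I/M/I/I on L1; bus (none); mem=81
  op9 P2: load  L1 → I/S/S/I on L1; bus BusRd Flush; mem=77
  op10 P1: load  L0 → I/S/I/S on L0; bus BusRd Flush; mem=24
  op11 P2: store L1 := 61 → I/I/M/I on L1; bus BusUpgr; mem=77
  op12 P2: store L0 := 14 → I/I/M/I on L0; bus BusRdX; mem=24
  op13 P2: load  L1 → I/I/M/I on L1; bus (none); mem=77
  op14 P1: store L1 := 44 → I/M/I/I on L1; bus BusRdX Flush; mem=61

invalidations = 2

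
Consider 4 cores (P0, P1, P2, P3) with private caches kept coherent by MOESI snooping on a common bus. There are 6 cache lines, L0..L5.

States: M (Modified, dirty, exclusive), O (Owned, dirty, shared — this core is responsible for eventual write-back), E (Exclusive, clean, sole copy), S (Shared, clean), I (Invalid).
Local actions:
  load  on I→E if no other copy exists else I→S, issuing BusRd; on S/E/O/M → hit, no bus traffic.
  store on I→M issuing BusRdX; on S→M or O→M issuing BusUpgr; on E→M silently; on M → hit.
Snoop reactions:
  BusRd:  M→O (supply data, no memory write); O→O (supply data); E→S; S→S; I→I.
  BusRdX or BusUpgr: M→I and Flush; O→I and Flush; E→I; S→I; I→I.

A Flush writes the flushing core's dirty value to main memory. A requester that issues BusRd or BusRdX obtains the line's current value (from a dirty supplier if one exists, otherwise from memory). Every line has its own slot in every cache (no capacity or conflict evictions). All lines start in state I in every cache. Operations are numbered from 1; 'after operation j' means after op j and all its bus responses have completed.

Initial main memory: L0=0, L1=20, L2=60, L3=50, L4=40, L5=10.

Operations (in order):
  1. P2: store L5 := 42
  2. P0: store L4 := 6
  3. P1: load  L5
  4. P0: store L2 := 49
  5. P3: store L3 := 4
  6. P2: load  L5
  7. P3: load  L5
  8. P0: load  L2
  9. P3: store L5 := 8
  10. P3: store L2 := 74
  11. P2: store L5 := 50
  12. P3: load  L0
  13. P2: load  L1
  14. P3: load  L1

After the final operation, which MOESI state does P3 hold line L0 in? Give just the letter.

  op1 P2: store L5 := 42 → I/I/M/I on L5; bus BusRdX; mem=10
  op2 P0: store L4 := 6 → M/I/I/I on L4; bus BusRdX; mem=40
  op3 P1: load  L5 → I/S/O/I on L5; bus BusRd; mem=10
  op4 P0: store L2 := 49 → M/I/I/I on L2; bus BusRdX; mem=60
  op5 P3: store L3 := 4 → I/I/I/M on L3; bus BusRdX; mem=50
  op6 P2: load  L5 → I/S/O/I on L5; bus (none); mem=10
  op7 P3: load  L5 → I/S/O/S on L5; bus BusRd; mem=10
  op8 P0: load  L2 → M/I/I/I on L2; bus (none); mem=60
  op9 P3: store L5 := 8 → I/I/I/M on L5; bus BusUpgr Flush; mem=42
  op10 P3: store L2 := 74 → I/I/I/M on L2; bus BusRdX Flush; mem=49
  op11 P2: store L5 := 50 → I/I/M/I on L5; bus BusRdX Flush; mem=8
  op12 P3: load  L0 → I/I/I/E on L0; bus BusRd; mem=0
  op13 P2: load  L1 → I/I/E/I on L1; bus BusRd; mem=20
  op14 P3: load  L1 → I/I/S/S on L1; bus BusRd; mem=20

state = E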